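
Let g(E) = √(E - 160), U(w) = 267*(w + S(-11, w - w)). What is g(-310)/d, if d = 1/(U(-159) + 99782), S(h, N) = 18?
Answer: 62135*I*√470 ≈ 1.3471e+6*I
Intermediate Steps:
U(w) = 4806 + 267*w (U(w) = 267*(w + 18) = 267*(18 + w) = 4806 + 267*w)
g(E) = √(-160 + E)
d = 1/62135 (d = 1/((4806 + 267*(-159)) + 99782) = 1/((4806 - 42453) + 99782) = 1/(-37647 + 99782) = 1/62135 ≈ 1.6094e-5)
g(-310)/d = √(-160 - 310)/(1/62135) = √(-470)*62135 = (I*√470)*62135 = 62135*I*√470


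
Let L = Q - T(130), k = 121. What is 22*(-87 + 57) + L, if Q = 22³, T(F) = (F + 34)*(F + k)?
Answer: -31176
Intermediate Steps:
T(F) = (34 + F)*(121 + F) (T(F) = (F + 34)*(F + 121) = (34 + F)*(121 + F))
Q = 10648
L = -30516 (L = 10648 - (4114 + 130² + 155*130) = 10648 - (4114 + 16900 + 20150) = 10648 - 1*41164 = 10648 - 41164 = -30516)
22*(-87 + 57) + L = 22*(-87 + 57) - 30516 = 22*(-30) - 30516 = -660 - 30516 = -31176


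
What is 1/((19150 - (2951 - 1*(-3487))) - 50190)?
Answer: -1/37478 ≈ -2.6682e-5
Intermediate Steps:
1/((19150 - (2951 - 1*(-3487))) - 50190) = 1/((19150 - (2951 + 3487)) - 50190) = 1/((19150 - 1*6438) - 50190) = 1/((19150 - 6438) - 50190) = 1/(12712 - 50190) = 1/(-37478) = -1/37478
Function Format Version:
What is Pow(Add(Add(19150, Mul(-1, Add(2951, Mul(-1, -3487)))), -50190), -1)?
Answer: Rational(-1, 37478) ≈ -2.6682e-5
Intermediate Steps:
Pow(Add(Add(19150, Mul(-1, Add(2951, Mul(-1, -3487)))), -50190), -1) = Pow(Add(Add(19150, Mul(-1, Add(2951, 3487))), -50190), -1) = Pow(Add(Add(19150, Mul(-1, 6438)), -50190), -1) = Pow(Add(Add(19150, -6438), -50190), -1) = Pow(Add(12712, -50190), -1) = Pow(-37478, -1) = Rational(-1, 37478)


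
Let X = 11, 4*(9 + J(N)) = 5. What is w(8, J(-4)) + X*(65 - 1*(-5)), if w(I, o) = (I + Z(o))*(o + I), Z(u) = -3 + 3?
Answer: 772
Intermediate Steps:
J(N) = -31/4 (J(N) = -9 + (¼)*5 = -9 + 5/4 = -31/4)
Z(u) = 0
w(I, o) = I*(I + o) (w(I, o) = (I + 0)*(o + I) = I*(I + o))
w(8, J(-4)) + X*(65 - 1*(-5)) = 8*(8 - 31/4) + 11*(65 - 1*(-5)) = 8*(¼) + 11*(65 + 5) = 2 + 11*70 = 2 + 770 = 772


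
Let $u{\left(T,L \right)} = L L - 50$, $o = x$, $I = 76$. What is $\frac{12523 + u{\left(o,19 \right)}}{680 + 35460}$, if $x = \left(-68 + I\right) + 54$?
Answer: $\frac{6417}{18070} \approx 0.35512$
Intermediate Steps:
$x = 62$ ($x = \left(-68 + 76\right) + 54 = 8 + 54 = 62$)
$o = 62$
$u{\left(T,L \right)} = -50 + L^{2}$ ($u{\left(T,L \right)} = L^{2} - 50 = -50 + L^{2}$)
$\frac{12523 + u{\left(o,19 \right)}}{680 + 35460} = \frac{12523 - \left(50 - 19^{2}\right)}{680 + 35460} = \frac{12523 + \left(-50 + 361\right)}{36140} = \left(12523 + 311\right) \frac{1}{36140} = 12834 \cdot \frac{1}{36140} = \frac{6417}{18070}$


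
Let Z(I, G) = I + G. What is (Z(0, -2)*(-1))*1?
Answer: 2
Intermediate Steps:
Z(I, G) = G + I
(Z(0, -2)*(-1))*1 = ((-2 + 0)*(-1))*1 = -2*(-1)*1 = 2*1 = 2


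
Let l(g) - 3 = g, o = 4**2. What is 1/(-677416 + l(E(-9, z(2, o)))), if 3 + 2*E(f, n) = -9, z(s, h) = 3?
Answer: -1/677419 ≈ -1.4762e-6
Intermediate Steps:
o = 16
E(f, n) = -6 (E(f, n) = -3/2 + (1/2)*(-9) = -3/2 - 9/2 = -6)
l(g) = 3 + g
1/(-677416 + l(E(-9, z(2, o)))) = 1/(-677416 + (3 - 6)) = 1/(-677416 - 3) = 1/(-677419) = -1/677419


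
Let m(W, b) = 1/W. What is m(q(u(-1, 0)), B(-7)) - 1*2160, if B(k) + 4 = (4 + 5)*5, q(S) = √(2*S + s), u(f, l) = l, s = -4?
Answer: -2160 - I/2 ≈ -2160.0 - 0.5*I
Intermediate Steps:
q(S) = √(-4 + 2*S) (q(S) = √(2*S - 4) = √(-4 + 2*S))
B(k) = 41 (B(k) = -4 + (4 + 5)*5 = -4 + 9*5 = -4 + 45 = 41)
m(q(u(-1, 0)), B(-7)) - 1*2160 = 1/(√(-4 + 2*0)) - 1*2160 = 1/(√(-4 + 0)) - 2160 = 1/(√(-4)) - 2160 = 1/(2*I) - 2160 = -I/2 - 2160 = -2160 - I/2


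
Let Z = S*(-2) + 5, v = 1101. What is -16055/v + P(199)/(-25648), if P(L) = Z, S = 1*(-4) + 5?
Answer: -411781943/28238448 ≈ -14.582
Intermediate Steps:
S = 1 (S = -4 + 5 = 1)
Z = 3 (Z = 1*(-2) + 5 = -2 + 5 = 3)
P(L) = 3
-16055/v + P(199)/(-25648) = -16055/1101 + 3/(-25648) = -16055*1/1101 + 3*(-1/25648) = -16055/1101 - 3/25648 = -411781943/28238448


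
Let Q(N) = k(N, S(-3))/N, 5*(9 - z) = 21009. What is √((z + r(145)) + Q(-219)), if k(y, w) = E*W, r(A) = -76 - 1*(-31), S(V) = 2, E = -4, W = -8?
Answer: I*√5081403345/1095 ≈ 65.099*I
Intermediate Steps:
r(A) = -45 (r(A) = -76 + 31 = -45)
z = -20964/5 (z = 9 - ⅕*21009 = 9 - 21009/5 = -20964/5 ≈ -4192.8)
k(y, w) = 32 (k(y, w) = -4*(-8) = 32)
Q(N) = 32/N
√((z + r(145)) + Q(-219)) = √((-20964/5 - 45) + 32/(-219)) = √(-21189/5 + 32*(-1/219)) = √(-21189/5 - 32/219) = √(-4640551/1095) = I*√5081403345/1095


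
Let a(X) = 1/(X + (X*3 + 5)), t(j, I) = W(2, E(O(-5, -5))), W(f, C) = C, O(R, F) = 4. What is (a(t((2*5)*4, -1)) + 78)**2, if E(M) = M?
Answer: 2686321/441 ≈ 6091.4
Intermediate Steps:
t(j, I) = 4
a(X) = 1/(5 + 4*X) (a(X) = 1/(X + (3*X + 5)) = 1/(X + (5 + 3*X)) = 1/(5 + 4*X))
(a(t((2*5)*4, -1)) + 78)**2 = (1/(5 + 4*4) + 78)**2 = (1/(5 + 16) + 78)**2 = (1/21 + 78)**2 = (1639/21)**2 = 2686321/441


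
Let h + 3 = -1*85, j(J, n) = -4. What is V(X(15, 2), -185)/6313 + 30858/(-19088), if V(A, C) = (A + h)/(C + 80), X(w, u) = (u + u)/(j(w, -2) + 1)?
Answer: -30679474463/18979150680 ≈ -1.6165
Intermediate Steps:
h = -88 (h = -3 - 1*85 = -3 - 85 = -88)
X(w, u) = -2*u/3 (X(w, u) = (u + u)/(-4 + 1) = (2*u)/(-3) = (2*u)*(-⅓) = -2*u/3)
V(A, C) = (-88 + A)/(80 + C) (V(A, C) = (A - 88)/(C + 80) = (-88 + A)/(80 + C))
V(X(15, 2), -185)/6313 + 30858/(-19088) = ((-88 - ⅔*2)/(80 - 185))/6313 + 30858/(-19088) = ((-88 - 4/3)/(-105))*(1/6313) + 30858*(-1/19088) = -1/105*(-268/3)*(1/6313) - 15429/9544 = (268/315)*(1/6313) - 15429/9544 = 268/1988595 - 15429/9544 = -30679474463/18979150680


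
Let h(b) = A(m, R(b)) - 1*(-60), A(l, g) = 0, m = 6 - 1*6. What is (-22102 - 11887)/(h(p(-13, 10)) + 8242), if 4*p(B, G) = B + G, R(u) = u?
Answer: -33989/8302 ≈ -4.0941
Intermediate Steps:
m = 0 (m = 6 - 6 = 0)
p(B, G) = B/4 + G/4 (p(B, G) = (B + G)/4 = B/4 + G/4)
h(b) = 60 (h(b) = 0 - 1*(-60) = 0 + 60 = 60)
(-22102 - 11887)/(h(p(-13, 10)) + 8242) = (-22102 - 11887)/(60 + 8242) = -33989/8302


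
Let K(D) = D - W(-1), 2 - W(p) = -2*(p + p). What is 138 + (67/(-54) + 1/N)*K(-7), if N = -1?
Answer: 8057/54 ≈ 149.20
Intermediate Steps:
W(p) = 2 + 4*p (W(p) = 2 - (-2)*(p + p) = 2 - (-2)*2*p = 2 - (-4)*p = 2 + 4*p)
K(D) = 2 + D (K(D) = D - (2 + 4*(-1)) = D - (2 - 4) = D - 1*(-2) = D + 2 = 2 + D)
138 + (67/(-54) + 1/N)*K(-7) = 138 + (67/(-54) + 1/(-1))*(2 - 7) = 138 + (67*(-1/54) + 1*(-1))*(-5) = 138 + (-67/54 - 1)*(-5) = 138 - 121/54*(-5) = 138 + 605/54 = 8057/54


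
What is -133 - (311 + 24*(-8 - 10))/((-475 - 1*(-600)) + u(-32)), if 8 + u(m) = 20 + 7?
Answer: -19031/144 ≈ -132.16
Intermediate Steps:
u(m) = 19 (u(m) = -8 + (20 + 7) = -8 + 27 = 19)
-133 - (311 + 24*(-8 - 10))/((-475 - 1*(-600)) + u(-32)) = -133 - (311 + 24*(-8 - 10))/((-475 - 1*(-600)) + 19) = -133 - (311 + 24*(-18))/((-475 + 600) + 19) = -133 - (311 - 432)/(125 + 19) = -133 - (-121)/144 = -133 - 1*(-121/144) = -133 + 121/144 = -19031/144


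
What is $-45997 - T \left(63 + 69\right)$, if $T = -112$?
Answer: $-31213$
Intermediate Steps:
$-45997 - T \left(63 + 69\right) = -45997 - - 112 \left(63 + 69\right) = -45997 - \left(-112\right) 132 = -45997 - -14784 = -45997 + 14784 = -31213$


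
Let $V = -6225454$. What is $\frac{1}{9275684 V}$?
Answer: $- \frac{1}{57745344060536} \approx -1.7317 \cdot 10^{-14}$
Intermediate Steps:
$\frac{1}{9275684 V} = \frac{1}{9275684 \left(-6225454\right)} = \frac{1}{9275684} \left(- \frac{1}{6225454}\right) = - \frac{1}{57745344060536}$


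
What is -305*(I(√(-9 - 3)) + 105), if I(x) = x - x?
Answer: -32025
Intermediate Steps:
I(x) = 0
-305*(I(√(-9 - 3)) + 105) = -305*(0 + 105) = -305*105 = -32025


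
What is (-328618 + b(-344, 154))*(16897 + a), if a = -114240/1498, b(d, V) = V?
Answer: -591175748016/107 ≈ -5.5250e+9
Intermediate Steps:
a = -8160/107 (a = -114240/1498 = -119*480/749 = -8160/107 ≈ -76.262)
(-328618 + b(-344, 154))*(16897 + a) = (-328618 + 154)*(16897 - 8160/107) = -328464*1799819/107 = -591175748016/107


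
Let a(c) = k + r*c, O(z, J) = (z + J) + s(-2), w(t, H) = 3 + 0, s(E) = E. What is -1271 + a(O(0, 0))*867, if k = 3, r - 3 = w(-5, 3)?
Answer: -9074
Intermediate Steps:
w(t, H) = 3
r = 6 (r = 3 + 3 = 6)
O(z, J) = -2 + J + z (O(z, J) = (z + J) - 2 = (J + z) - 2 = -2 + J + z)
a(c) = 3 + 6*c
-1271 + a(O(0, 0))*867 = -1271 + (3 + 6*(-2 + 0 + 0))*867 = -1271 + (3 + 6*(-2))*867 = -1271 + (3 - 12)*867 = -1271 - 9*867 = -1271 - 7803 = -9074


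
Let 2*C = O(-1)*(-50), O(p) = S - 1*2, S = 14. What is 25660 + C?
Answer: 25360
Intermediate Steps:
O(p) = 12 (O(p) = 14 - 1*2 = 14 - 2 = 12)
C = -300 (C = (12*(-50))/2 = (½)*(-600) = -300)
25660 + C = 25660 - 300 = 25360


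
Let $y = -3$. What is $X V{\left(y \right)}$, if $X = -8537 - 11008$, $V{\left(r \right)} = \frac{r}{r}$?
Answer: $-19545$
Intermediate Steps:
$V{\left(r \right)} = 1$
$X = -19545$ ($X = -8537 - 11008 = -19545$)
$X V{\left(y \right)} = \left(-19545\right) 1 = -19545$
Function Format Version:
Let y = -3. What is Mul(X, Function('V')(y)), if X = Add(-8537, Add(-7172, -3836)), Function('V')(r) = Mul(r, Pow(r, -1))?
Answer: -19545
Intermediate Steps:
Function('V')(r) = 1
X = -19545 (X = Add(-8537, -11008) = -19545)
Mul(X, Function('V')(y)) = Mul(-19545, 1) = -19545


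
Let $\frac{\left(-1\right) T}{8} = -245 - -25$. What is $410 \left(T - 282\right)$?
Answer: $605980$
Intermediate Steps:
$T = 1760$ ($T = - 8 \left(-245 - -25\right) = - 8 \left(-245 + 25\right) = \left(-8\right) \left(-220\right) = 1760$)
$410 \left(T - 282\right) = 410 \left(1760 - 282\right) = 410 \cdot 1478 = 605980$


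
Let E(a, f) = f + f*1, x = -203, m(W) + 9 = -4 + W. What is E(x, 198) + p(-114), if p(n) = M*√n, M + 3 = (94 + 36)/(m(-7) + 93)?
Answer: 396 - 89*I*√114/73 ≈ 396.0 - 13.017*I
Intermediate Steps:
m(W) = -13 + W (m(W) = -9 + (-4 + W) = -13 + W)
E(a, f) = 2*f (E(a, f) = f + f = 2*f)
M = -89/73 (M = -3 + (94 + 36)/((-13 - 7) + 93) = -3 + 130/(-20 + 93) = -3 + 130/73 = -89/73 ≈ -1.2192)
p(n) = -89*√n/73
E(x, 198) + p(-114) = 2*198 - 89*I*√114/73 = 396 - 89*I*√114/73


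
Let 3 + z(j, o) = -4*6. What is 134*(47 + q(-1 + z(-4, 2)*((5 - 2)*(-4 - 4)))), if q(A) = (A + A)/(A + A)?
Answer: 6432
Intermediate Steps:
z(j, o) = -27 (z(j, o) = -3 - 4*6 = -3 - 24 = -27)
q(A) = 1 (q(A) = (2*A)/((2*A)) = (2*A)*(1/(2*A)) = 1)
134*(47 + q(-1 + z(-4, 2)*((5 - 2)*(-4 - 4)))) = 134*(47 + 1) = 134*48 = 6432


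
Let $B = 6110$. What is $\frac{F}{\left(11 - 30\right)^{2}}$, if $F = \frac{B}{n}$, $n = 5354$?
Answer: $\frac{3055}{966397} \approx 0.0031612$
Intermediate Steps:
$F = \frac{3055}{2677}$ ($F = \frac{6110}{5354} = 6110 \cdot \frac{1}{5354} = \frac{3055}{2677} \approx 1.1412$)
$\frac{F}{\left(11 - 30\right)^{2}} = \frac{3055}{2677 \left(11 - 30\right)^{2}} = \frac{3055}{2677 \left(-19\right)^{2}} = \frac{3055}{2677 \cdot 361} = \frac{3055}{2677} \cdot \frac{1}{361} = \frac{3055}{966397}$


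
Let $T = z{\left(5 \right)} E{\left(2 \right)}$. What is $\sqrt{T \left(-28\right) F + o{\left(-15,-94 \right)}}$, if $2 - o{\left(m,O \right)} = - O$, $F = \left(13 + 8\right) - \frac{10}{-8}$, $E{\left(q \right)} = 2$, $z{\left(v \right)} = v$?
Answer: $i \sqrt{6322} \approx 79.511 i$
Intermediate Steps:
$F = \frac{89}{4}$ ($F = 21 - - \frac{5}{4} = 21 + \frac{5}{4} = \frac{89}{4} \approx 22.25$)
$T = 10$ ($T = 5 \cdot 2 = 10$)
$o{\left(m,O \right)} = 2 + O$ ($o{\left(m,O \right)} = 2 - - O = 2 + O$)
$\sqrt{T \left(-28\right) F + o{\left(-15,-94 \right)}} = \sqrt{10 \left(-28\right) \frac{89}{4} + \left(2 - 94\right)} = \sqrt{\left(-280\right) \frac{89}{4} - 92} = \sqrt{-6230 - 92} = \sqrt{-6322} = i \sqrt{6322}$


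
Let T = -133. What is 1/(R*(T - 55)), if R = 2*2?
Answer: -1/752 ≈ -0.0013298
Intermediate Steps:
R = 4
1/(R*(T - 55)) = 1/(4*(-133 - 55)) = 1/(4*(-188)) = 1/(-752) = -1/752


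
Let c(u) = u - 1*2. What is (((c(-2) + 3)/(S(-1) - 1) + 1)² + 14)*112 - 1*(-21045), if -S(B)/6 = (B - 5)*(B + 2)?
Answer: 3975771/175 ≈ 22719.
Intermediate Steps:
S(B) = -6*(-5 + B)*(2 + B) (S(B) = -6*(B - 5)*(B + 2) = -6*(-5 + B)*(2 + B))
c(u) = -2 + u (c(u) = u - 2 = -2 + u)
(((c(-2) + 3)/(S(-1) - 1) + 1)² + 14)*112 - 1*(-21045) = ((((-2 - 2) + 3)/((60 - 6*(-1)² + 18*(-1)) - 1) + 1)² + 14)*112 - 1*(-21045) = (((-4 + 3)/((60 - 6*1 - 18) - 1) + 1)² + 14)*112 + 21045 = ((-1/((60 - 6 - 18) - 1) + 1)² + 14)*112 + 21045 = ((-1/(36 - 1) + 1)² + 14)*112 + 21045 = ((-1/35 + 1)² + 14)*112 + 21045 = ((34/35)² + 14)*112 + 21045 = (1156/1225 + 14)*112 + 21045 = (18306/1225)*112 + 21045 = 292896/175 + 21045 = 3975771/175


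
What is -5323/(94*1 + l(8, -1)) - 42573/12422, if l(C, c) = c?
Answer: -70081595/1155246 ≈ -60.664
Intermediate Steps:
-5323/(94*1 + l(8, -1)) - 42573/12422 = -5323/(94*1 - 1) - 42573/12422 = -5323/(94 - 1) - 42573*1/12422 = -5323/93 - 42573/12422 = -70081595/1155246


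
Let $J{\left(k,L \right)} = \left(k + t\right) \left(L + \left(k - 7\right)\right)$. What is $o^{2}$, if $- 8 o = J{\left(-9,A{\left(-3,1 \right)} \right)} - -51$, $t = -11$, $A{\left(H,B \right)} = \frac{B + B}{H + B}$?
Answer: $\frac{152881}{64} \approx 2388.8$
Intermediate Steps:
$A{\left(H,B \right)} = \frac{2 B}{B + H}$
$J{\left(k,L \right)} = \left(-11 + k\right) \left(-7 + L + k\right)$ ($J{\left(k,L \right)} = \left(k - 11\right) \left(L + \left(k - 7\right)\right) = \left(-11 + k\right) \left(L + \left(k - 7\right)\right) = \left(-11 + k\right) \left(L + \left(-7 + k\right)\right) = \left(-11 + k\right) \left(-7 + L + k\right)$)
$o = - \frac{391}{8}$ ($o = - \frac{\left(77 + \left(-9\right)^{2} - -162 - 11 \cdot 2 \cdot 1 \frac{1}{1 - 3} + 2 \cdot 1 \frac{1}{1 - 3} \left(-9\right)\right) - -51}{8} = - \frac{\left(77 + 81 + 162 - 11 \cdot 2 \cdot 1 \frac{1}{-2} + 2 \cdot 1 \frac{1}{-2} \left(-9\right)\right) + 51}{8} = - \frac{\left(77 + 81 + 162 - 11 \cdot 2 \cdot 1 \left(- \frac{1}{2}\right) + 2 \cdot 1 \left(- \frac{1}{2}\right) \left(-9\right)\right) + 51}{8} = - \frac{\left(77 + 81 + 162 - -11 - -9\right) + 51}{8} = - \frac{\left(77 + 81 + 162 + 11 + 9\right) + 51}{8} = - \frac{340 + 51}{8} = \left(- \frac{1}{8}\right) 391 = - \frac{391}{8} \approx -48.875$)
$o^{2} = \left(- \frac{391}{8}\right)^{2} = \frac{152881}{64}$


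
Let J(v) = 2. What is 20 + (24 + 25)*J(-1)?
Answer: 118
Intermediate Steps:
20 + (24 + 25)*J(-1) = 20 + (24 + 25)*2 = 20 + 49*2 = 20 + 98 = 118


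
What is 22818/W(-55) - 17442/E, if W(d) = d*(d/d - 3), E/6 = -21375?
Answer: 285412/1375 ≈ 207.57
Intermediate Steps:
E = -128250 (E = 6*(-21375) = -128250)
W(d) = -2*d (W(d) = d*(1 - 3) = d*(-2) = -2*d)
22818/W(-55) - 17442/E = 22818/((-2*(-55))) - 17442/(-128250) = 22818/110 - 17442*(-1/128250) = 22818*(1/110) + 17/125 = 11409/55 + 17/125 = 285412/1375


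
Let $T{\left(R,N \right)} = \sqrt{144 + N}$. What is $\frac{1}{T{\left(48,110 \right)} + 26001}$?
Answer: $\frac{26001}{676051747} - \frac{\sqrt{254}}{676051747} \approx 3.8436 \cdot 10^{-5}$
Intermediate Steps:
$\frac{1}{T{\left(48,110 \right)} + 26001} = \frac{1}{\sqrt{144 + 110} + 26001} = \frac{1}{\sqrt{254} + 26001} = \frac{1}{26001 + \sqrt{254}}$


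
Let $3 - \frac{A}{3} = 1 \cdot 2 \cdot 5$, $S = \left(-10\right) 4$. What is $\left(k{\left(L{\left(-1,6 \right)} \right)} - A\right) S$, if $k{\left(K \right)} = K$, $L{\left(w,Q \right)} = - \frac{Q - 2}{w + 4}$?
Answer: $- \frac{2360}{3} \approx -786.67$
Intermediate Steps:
$L{\left(w,Q \right)} = - \frac{-2 + Q}{4 + w}$
$S = -40$
$A = -21$ ($A = 9 - 3 \cdot 1 \cdot 2 \cdot 5 = 9 - 3 \cdot 2 \cdot 5 = 9 - 30 = -21$)
$\left(k{\left(L{\left(-1,6 \right)} \right)} - A\right) S = \left(\frac{2 - 6}{4 - 1} - -21\right) \left(-40\right) = \left(\frac{2 - 6}{3} + 21\right) \left(-40\right) = \left(\frac{1}{3} \left(-4\right) + 21\right) \left(-40\right) = \left(- \frac{4}{3} + 21\right) \left(-40\right) = \frac{59}{3} \left(-40\right) = - \frac{2360}{3}$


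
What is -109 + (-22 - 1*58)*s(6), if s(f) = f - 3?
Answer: -349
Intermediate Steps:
s(f) = -3 + f
-109 + (-22 - 1*58)*s(6) = -109 + (-22 - 1*58)*(-3 + 6) = -109 + (-22 - 58)*3 = -109 - 80*3 = -109 - 240 = -349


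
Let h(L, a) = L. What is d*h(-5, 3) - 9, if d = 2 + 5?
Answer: -44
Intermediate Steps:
d = 7
d*h(-5, 3) - 9 = 7*(-5) - 9 = -35 - 9 = -44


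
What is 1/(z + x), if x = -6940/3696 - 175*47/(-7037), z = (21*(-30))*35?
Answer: -6502188/143377854695 ≈ -4.5350e-5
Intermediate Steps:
z = -22050 (z = -630*35 = -22050)
x = -4609295/6502188 (x = -6940*1/3696 - 8225*(-1/7037) = -1735/924 + 8225/7037 = -4609295/6502188 ≈ -0.70888)
1/(z + x) = 1/(-22050 - 4609295/6502188) = 1/(-143377854695/6502188) = -6502188/143377854695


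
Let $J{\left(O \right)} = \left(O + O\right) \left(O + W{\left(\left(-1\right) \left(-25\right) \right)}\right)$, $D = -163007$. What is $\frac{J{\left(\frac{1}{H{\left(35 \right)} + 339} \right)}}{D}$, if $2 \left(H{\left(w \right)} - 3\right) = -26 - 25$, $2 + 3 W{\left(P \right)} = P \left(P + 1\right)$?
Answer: $- \frac{546920}{65315111823} \approx -8.3736 \cdot 10^{-6}$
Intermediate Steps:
$W{\left(P \right)} = - \frac{2}{3} + \frac{P \left(1 + P\right)}{3}$ ($W{\left(P \right)} = - \frac{2}{3} + \frac{P \left(P + 1\right)}{3} = - \frac{2}{3} + \frac{P \left(1 + P\right)}{3}$)
$H{\left(w \right)} = - \frac{45}{2}$ ($H{\left(w \right)} = 3 + \frac{-26 - 25}{2} = 3 + \frac{1}{2} \left(-51\right) = 3 - \frac{51}{2} = - \frac{45}{2}$)
$J{\left(O \right)} = 2 O \left(216 + O\right)$ ($J{\left(O \right)} = \left(O + O\right) \left(O + \left(- \frac{2}{3} + \frac{\left(-1\right) \left(-25\right)}{3} + \frac{\left(\left(-1\right) \left(-25\right)\right)^{2}}{3}\right)\right) = 2 O \left(O + \left(- \frac{2}{3} + \frac{1}{3} \cdot 25 + \frac{25^{2}}{3}\right)\right) = 2 O \left(O + \left(- \frac{2}{3} + \frac{25}{3} + \frac{1}{3} \cdot 625\right)\right) = 2 O \left(O + \left(- \frac{2}{3} + \frac{25}{3} + \frac{625}{3}\right)\right) = 2 O \left(O + 216\right) = 2 O \left(216 + O\right)$)
$\frac{J{\left(\frac{1}{H{\left(35 \right)} + 339} \right)}}{D} = \frac{2 \frac{1}{- \frac{45}{2} + 339} \left(216 + \frac{1}{- \frac{45}{2} + 339}\right)}{-163007} = \frac{2 \left(216 + \frac{1}{\frac{633}{2}}\right)}{\frac{633}{2}} \left(- \frac{1}{163007}\right) = 2 \cdot \frac{2}{633} \left(216 + \frac{2}{633}\right) \left(- \frac{1}{163007}\right) = 2 \cdot \frac{2}{633} \cdot \frac{136730}{633} \left(- \frac{1}{163007}\right) = \frac{546920}{400689} \left(- \frac{1}{163007}\right) = - \frac{546920}{65315111823}$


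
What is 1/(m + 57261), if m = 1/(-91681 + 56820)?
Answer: 34861/1996175720 ≈ 1.7464e-5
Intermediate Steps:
m = -1/34861 (m = 1/(-34861) = -1/34861 ≈ -2.8685e-5)
1/(m + 57261) = 1/(-1/34861 + 57261) = 1/(1996175720/34861) = 34861/1996175720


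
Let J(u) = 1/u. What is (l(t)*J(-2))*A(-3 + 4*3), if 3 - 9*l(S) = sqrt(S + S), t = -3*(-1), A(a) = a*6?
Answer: -9 + 3*sqrt(6) ≈ -1.6515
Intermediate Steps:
A(a) = 6*a
t = 3
l(S) = 1/3 - sqrt(2)*sqrt(S)/9 (l(S) = 1/3 - sqrt(S + S)/9 = 1/3 - sqrt(2)*sqrt(S)/9)
(l(t)*J(-2))*A(-3 + 4*3) = ((1/3 - sqrt(2)*sqrt(3)/9)/(-2))*(6*(-3 + 4*3)) = ((1/3 - sqrt(6)/9)*(-1/2))*(6*(-3 + 12)) = (-1/6 + sqrt(6)/18)*(6*9) = (-1/6 + sqrt(6)/18)*54 = -9 + 3*sqrt(6)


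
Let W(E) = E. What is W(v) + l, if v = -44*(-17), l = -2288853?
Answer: -2288105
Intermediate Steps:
v = 748
W(v) + l = 748 - 2288853 = -2288105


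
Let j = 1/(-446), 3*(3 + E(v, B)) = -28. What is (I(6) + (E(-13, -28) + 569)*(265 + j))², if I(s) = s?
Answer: 9740077111365241/447561 ≈ 2.1763e+10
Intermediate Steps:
E(v, B) = -37/3 (E(v, B) = -3 + (⅓)*(-28) = -3 - 28/3 = -37/3)
j = -1/446 ≈ -0.0022422
(I(6) + (E(-13, -28) + 569)*(265 + j))² = (6 + (-37/3 + 569)*(265 - 1/446))² = (6 + (1670/3)*(118189/446))² = (6 + 98687815/669)² = (98691829/669)² = 9740077111365241/447561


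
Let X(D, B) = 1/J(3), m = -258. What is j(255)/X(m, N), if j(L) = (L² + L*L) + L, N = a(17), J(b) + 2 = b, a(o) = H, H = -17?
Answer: 130305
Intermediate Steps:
a(o) = -17
J(b) = -2 + b
N = -17
j(L) = L + 2*L² (j(L) = (L² + L²) + L = 2*L² + L = L + 2*L²)
X(D, B) = 1 (X(D, B) = 1/(-2 + 3) = 1/1 = 1)
j(255)/X(m, N) = (255*(1 + 2*255))/1 = (255*(1 + 510))*1 = (255*511)*1 = 130305*1 = 130305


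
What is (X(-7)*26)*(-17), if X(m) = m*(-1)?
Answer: -3094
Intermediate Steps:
X(m) = -m
(X(-7)*26)*(-17) = (-1*(-7)*26)*(-17) = (7*26)*(-17) = 182*(-17) = -3094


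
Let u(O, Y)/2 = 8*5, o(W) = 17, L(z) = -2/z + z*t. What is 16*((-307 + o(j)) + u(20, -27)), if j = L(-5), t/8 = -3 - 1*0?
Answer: -3360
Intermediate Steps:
t = -24 (t = 8*(-3 - 1*0) = 8*(-3 + 0) = 8*(-3) = -24)
L(z) = -24*z - 2/z (L(z) = -2/z + z*(-24) = -2/z - 24*z = -24*z - 2/z)
j = 602/5 (j = -24*(-5) - 2/(-5) = 120 - 2*(-⅕) = 120 + ⅖ = 602/5 ≈ 120.40)
u(O, Y) = 80 (u(O, Y) = 2*(8*5) = 2*40 = 80)
16*((-307 + o(j)) + u(20, -27)) = 16*((-307 + 17) + 80) = 16*(-290 + 80) = 16*(-210) = -3360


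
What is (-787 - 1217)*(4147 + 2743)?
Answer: -13807560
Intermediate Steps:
(-787 - 1217)*(4147 + 2743) = -2004*6890 = -13807560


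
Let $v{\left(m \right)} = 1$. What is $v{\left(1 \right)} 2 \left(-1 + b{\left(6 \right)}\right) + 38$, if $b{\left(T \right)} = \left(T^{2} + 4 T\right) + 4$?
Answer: $164$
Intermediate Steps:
$b{\left(T \right)} = 4 + T^{2} + 4 T$
$v{\left(1 \right)} 2 \left(-1 + b{\left(6 \right)}\right) + 38 = 1 \cdot 2 \left(-1 + \left(4 + 6^{2} + 4 \cdot 6\right)\right) + 38 = 1 \cdot 2 \left(-1 + \left(4 + 36 + 24\right)\right) + 38 = 1 \cdot 2 \left(-1 + 64\right) + 38 = 1 \cdot 2 \cdot 63 + 38 = 1 \cdot 126 + 38 = 126 + 38 = 164$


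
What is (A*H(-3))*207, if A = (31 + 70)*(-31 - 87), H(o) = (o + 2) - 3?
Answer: 9868104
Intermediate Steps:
H(o) = -1 + o (H(o) = (2 + o) - 3 = -1 + o)
A = -11918 (A = 101*(-118) = -11918)
(A*H(-3))*207 = -11918*(-1 - 3)*207 = -11918*(-4)*207 = 47672*207 = 9868104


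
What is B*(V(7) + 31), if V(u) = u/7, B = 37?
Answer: 1184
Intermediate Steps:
V(u) = u/7 (V(u) = u*(⅐) = u/7)
B*(V(7) + 31) = 37*((⅐)*7 + 31) = 37*(1 + 31) = 37*32 = 1184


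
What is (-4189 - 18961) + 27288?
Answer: 4138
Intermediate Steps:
(-4189 - 18961) + 27288 = -23150 + 27288 = 4138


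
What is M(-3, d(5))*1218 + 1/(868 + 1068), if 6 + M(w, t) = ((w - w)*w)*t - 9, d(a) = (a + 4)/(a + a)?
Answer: -35370719/1936 ≈ -18270.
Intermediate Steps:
d(a) = (4 + a)/(2*a) (d(a) = (4 + a)/((2*a)) = (4 + a)*(1/(2*a)) = (4 + a)/(2*a))
M(w, t) = -15 (M(w, t) = -6 + (((w - w)*w)*t - 9) = -6 + ((0*w)*t - 9) = -6 + (0*t - 9) = -6 + (0 - 9) = -6 - 9 = -15)
M(-3, d(5))*1218 + 1/(868 + 1068) = -15*1218 + 1/(868 + 1068) = -18270 + 1/1936 = -35370719/1936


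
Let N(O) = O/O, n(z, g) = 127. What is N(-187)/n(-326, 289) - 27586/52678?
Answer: -1725372/3345053 ≈ -0.51580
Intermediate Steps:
N(O) = 1
N(-187)/n(-326, 289) - 27586/52678 = 1/127 - 27586/52678 = 1*(1/127) - 27586*1/52678 = 1/127 - 13793/26339 = -1725372/3345053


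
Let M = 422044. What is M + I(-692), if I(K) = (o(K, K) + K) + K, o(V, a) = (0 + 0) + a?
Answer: 419968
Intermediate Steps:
o(V, a) = a (o(V, a) = 0 + a = a)
I(K) = 3*K (I(K) = (K + K) + K = 2*K + K = 3*K)
M + I(-692) = 422044 + 3*(-692) = 422044 - 2076 = 419968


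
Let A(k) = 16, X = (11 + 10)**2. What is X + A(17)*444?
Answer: 7545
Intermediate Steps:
X = 441 (X = 21**2 = 441)
X + A(17)*444 = 441 + 16*444 = 441 + 7104 = 7545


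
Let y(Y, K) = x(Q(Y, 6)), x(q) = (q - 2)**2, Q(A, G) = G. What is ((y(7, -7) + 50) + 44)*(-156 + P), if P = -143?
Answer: -32890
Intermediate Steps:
x(q) = (-2 + q)**2
y(Y, K) = 16 (y(Y, K) = (-2 + 6)**2 = 4**2 = 16)
((y(7, -7) + 50) + 44)*(-156 + P) = ((16 + 50) + 44)*(-156 - 143) = (66 + 44)*(-299) = 110*(-299) = -32890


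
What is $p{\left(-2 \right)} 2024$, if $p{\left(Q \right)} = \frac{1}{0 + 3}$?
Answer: $\frac{2024}{3} \approx 674.67$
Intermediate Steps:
$p{\left(Q \right)} = \frac{1}{3}$
$p{\left(-2 \right)} 2024 = \frac{1}{3} \cdot 2024 = \frac{2024}{3}$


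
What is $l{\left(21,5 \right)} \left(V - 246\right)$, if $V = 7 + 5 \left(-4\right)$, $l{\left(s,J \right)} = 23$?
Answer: $-5957$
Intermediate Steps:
$V = -13$ ($V = 7 - 20 = -13$)
$l{\left(21,5 \right)} \left(V - 246\right) = 23 \left(-13 - 246\right) = 23 \left(-259\right) = -5957$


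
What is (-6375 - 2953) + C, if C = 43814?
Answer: 34486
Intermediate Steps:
(-6375 - 2953) + C = (-6375 - 2953) + 43814 = -9328 + 43814 = 34486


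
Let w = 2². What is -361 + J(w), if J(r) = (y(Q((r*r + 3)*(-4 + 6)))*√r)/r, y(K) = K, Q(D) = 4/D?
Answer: -6858/19 ≈ -360.95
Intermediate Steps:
w = 4
J(r) = 4/(√r*(6 + 2*r²)) (J(r) = ((4/(((r*r + 3)*(-4 + 6))))*√r)/r = ((4/(((r² + 3)*2)))*√r)/r = ((4/(((3 + r²)*2)))*√r)/r = ((4/(6 + 2*r²))*√r)/r = (4*√r/(6 + 2*r²))/r = 4/(√r*(6 + 2*r²)))
-361 + J(w) = -361 + 2/(√4*(3 + 4²)) = -361 + 2*(½)/(3 + 16) = -361 + 2*(½)/19 = -361 + 2*(½)*(1/19) = -361 + 1/19 = -6858/19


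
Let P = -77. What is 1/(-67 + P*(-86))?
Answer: 1/6555 ≈ 0.00015256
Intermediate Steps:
1/(-67 + P*(-86)) = 1/(-67 - 77*(-86)) = 1/(-67 + 6622) = 1/6555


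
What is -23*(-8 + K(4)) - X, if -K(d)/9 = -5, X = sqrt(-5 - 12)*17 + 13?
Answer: -864 - 17*I*sqrt(17) ≈ -864.0 - 70.093*I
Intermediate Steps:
X = 13 + 17*I*sqrt(17) (X = sqrt(-17)*17 + 13 = (I*sqrt(17))*17 + 13 = 17*I*sqrt(17) + 13 = 13 + 17*I*sqrt(17) ≈ 13.0 + 70.093*I)
K(d) = 45 (K(d) = -9*(-5) = 45)
-23*(-8 + K(4)) - X = -23*(-8 + 45) - (13 + 17*I*sqrt(17)) = -23*37 + (-13 - 17*I*sqrt(17)) = -851 + (-13 - 17*I*sqrt(17)) = -864 - 17*I*sqrt(17)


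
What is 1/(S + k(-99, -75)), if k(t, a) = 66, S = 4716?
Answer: 1/4782 ≈ 0.00020912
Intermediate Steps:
1/(S + k(-99, -75)) = 1/(4716 + 66) = 1/4782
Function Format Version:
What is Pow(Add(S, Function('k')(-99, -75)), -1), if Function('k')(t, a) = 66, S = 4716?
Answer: Rational(1, 4782) ≈ 0.00020912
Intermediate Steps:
Pow(Add(S, Function('k')(-99, -75)), -1) = Pow(Add(4716, 66), -1) = Pow(4782, -1) = Rational(1, 4782)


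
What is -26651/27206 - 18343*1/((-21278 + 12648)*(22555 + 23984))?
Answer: -2675845983103/2731697123355 ≈ -0.97955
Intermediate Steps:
-26651/27206 - 18343*1/((-21278 + 12648)*(22555 + 23984)) = -26651*1/27206 - 18343/(46539*(-8630)) = -26651/27206 - 18343/(-401631570) = -26651/27206 - 18343*(-1/401631570) = -26651/27206 + 18343/401631570 = -2675845983103/2731697123355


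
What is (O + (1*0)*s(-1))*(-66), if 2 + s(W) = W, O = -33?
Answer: 2178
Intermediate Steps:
s(W) = -2 + W
(O + (1*0)*s(-1))*(-66) = (-33 + (1*0)*(-2 - 1))*(-66) = (-33 + 0*(-3))*(-66) = (-33 + 0)*(-66) = -33*(-66) = 2178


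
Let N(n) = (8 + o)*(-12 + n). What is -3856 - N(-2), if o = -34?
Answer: -4220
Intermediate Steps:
N(n) = 312 - 26*n (N(n) = (8 - 34)*(-12 + n) = -26*(-12 + n) = 312 - 26*n)
-3856 - N(-2) = -3856 - (312 - 26*(-2)) = -3856 - (312 + 52) = -3856 - 1*364 = -3856 - 364 = -4220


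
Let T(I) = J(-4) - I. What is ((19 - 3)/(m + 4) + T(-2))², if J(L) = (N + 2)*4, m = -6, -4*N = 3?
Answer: 1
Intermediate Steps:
N = -¾ (N = -¼*3 = -¾ ≈ -0.75000)
J(L) = 5 (J(L) = (-¾ + 2)*4 = (5/4)*4 = 5)
T(I) = 5 - I
((19 - 3)/(m + 4) + T(-2))² = ((19 - 3)/(-6 + 4) + (5 - 1*(-2)))² = (16/(-2) + (5 + 2))² = (16*(-½) + 7)² = (-8 + 7)² = (-1)² = 1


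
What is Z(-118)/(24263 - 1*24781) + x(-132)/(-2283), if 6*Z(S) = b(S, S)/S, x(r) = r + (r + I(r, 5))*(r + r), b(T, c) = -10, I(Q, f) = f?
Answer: -2041300909/139546092 ≈ -14.628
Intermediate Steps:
x(r) = r + 2*r*(5 + r) (x(r) = r + (r + 5)*(r + r) = r + (5 + r)*(2*r) = r + 2*r*(5 + r))
Z(S) = -5/(3*S) (Z(S) = (-10/S)/6 = -5/(3*S))
Z(-118)/(24263 - 1*24781) + x(-132)/(-2283) = (-5/3/(-118))/(24263 - 1*24781) - 132*(11 + 2*(-132))/(-2283) = (-5/3*(-1/118))/(24263 - 24781) - 132*(11 - 264)*(-1/2283) = (5/354)/(-518) - 132*(-253)*(-1/2283) = (5/354)*(-1/518) + 33396*(-1/2283) = -5/183372 - 11132/761 = -2041300909/139546092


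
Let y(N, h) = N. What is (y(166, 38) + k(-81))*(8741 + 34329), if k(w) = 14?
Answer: 7752600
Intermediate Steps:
(y(166, 38) + k(-81))*(8741 + 34329) = (166 + 14)*(8741 + 34329) = 180*43070 = 7752600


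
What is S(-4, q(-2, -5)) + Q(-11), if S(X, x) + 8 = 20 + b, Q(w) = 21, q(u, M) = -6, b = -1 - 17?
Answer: 15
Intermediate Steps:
b = -18
S(X, x) = -6 (S(X, x) = -8 + (20 - 18) = -8 + 2 = -6)
S(-4, q(-2, -5)) + Q(-11) = -6 + 21 = 15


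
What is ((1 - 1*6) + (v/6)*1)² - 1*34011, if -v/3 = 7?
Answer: -135755/4 ≈ -33939.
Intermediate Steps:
v = -21 (v = -3*7 = -21)
((1 - 1*6) + (v/6)*1)² - 1*34011 = ((1 - 1*6) - 21/6*1)² - 1*34011 = ((1 - 6) - 21*⅙*1)² - 34011 = (-5 - 7/2*1)² - 34011 = (-5 - 7/2)² - 34011 = (-17/2)² - 34011 = 289/4 - 34011 = -135755/4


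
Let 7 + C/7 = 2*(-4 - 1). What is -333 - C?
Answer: -214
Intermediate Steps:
C = -119 (C = -49 + 7*(2*(-4 - 1)) = -49 + 7*(2*(-5)) = -49 + 7*(-10) = -49 - 70 = -119)
-333 - C = -333 - 1*(-119) = -333 + 119 = -214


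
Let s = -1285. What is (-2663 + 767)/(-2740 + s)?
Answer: 1896/4025 ≈ 0.47106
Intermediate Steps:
(-2663 + 767)/(-2740 + s) = (-2663 + 767)/(-2740 - 1285) = -1896/(-4025) = -1896*(-1/4025) = 1896/4025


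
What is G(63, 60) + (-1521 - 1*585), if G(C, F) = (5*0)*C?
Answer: -2106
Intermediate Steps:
G(C, F) = 0 (G(C, F) = 0*C = 0)
G(63, 60) + (-1521 - 1*585) = 0 + (-1521 - 1*585) = 0 + (-1521 - 585) = 0 - 2106 = -2106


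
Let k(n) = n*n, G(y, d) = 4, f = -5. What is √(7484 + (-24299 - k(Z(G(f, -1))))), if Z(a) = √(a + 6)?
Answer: 5*I*√673 ≈ 129.71*I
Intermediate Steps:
Z(a) = √(6 + a)
k(n) = n²
√(7484 + (-24299 - k(Z(G(f, -1))))) = √(7484 + (-24299 - (√(6 + 4))²)) = √(7484 + (-24299 - (√10)²)) = √(7484 + (-24299 - 1*10)) = √(7484 + (-24299 - 10)) = √(7484 - 24309) = √(-16825) = 5*I*√673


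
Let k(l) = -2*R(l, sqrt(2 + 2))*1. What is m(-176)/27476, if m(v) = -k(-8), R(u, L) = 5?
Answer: 5/13738 ≈ 0.00036395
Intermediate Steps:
k(l) = -10 (k(l) = -2*5*1 = -10*1 = -10)
m(v) = 10 (m(v) = -1*(-10) = 10)
m(-176)/27476 = 10/27476 = 10*(1/27476) = 5/13738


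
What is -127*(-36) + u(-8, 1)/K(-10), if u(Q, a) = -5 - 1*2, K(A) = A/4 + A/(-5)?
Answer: 4586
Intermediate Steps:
K(A) = A/20 (K(A) = A*(¼) + A*(-⅕) = A/4 - A/5 = A/20)
u(Q, a) = -7 (u(Q, a) = -5 - 2 = -7)
-127*(-36) + u(-8, 1)/K(-10) = -127*(-36) - 7/((1/20)*(-10)) = 4572 - 7/(-½) = 4572 - 7*(-2) = 4572 + 14 = 4586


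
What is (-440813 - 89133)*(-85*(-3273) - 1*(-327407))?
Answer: -320941656952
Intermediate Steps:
(-440813 - 89133)*(-85*(-3273) - 1*(-327407)) = -529946*(278205 + 327407) = -529946*605612 = -320941656952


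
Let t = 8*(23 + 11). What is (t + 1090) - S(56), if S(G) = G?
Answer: 1306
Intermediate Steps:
t = 272 (t = 8*34 = 272)
(t + 1090) - S(56) = (272 + 1090) - 1*56 = 1362 - 56 = 1306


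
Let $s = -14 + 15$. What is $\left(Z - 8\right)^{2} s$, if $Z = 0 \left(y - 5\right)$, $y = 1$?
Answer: $64$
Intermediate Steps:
$Z = 0$ ($Z = 0 \left(1 - 5\right) = 0 \left(-4\right) = 0$)
$s = 1$
$\left(Z - 8\right)^{2} s = \left(0 - 8\right)^{2} \cdot 1 = \left(-8\right)^{2} \cdot 1 = 64 \cdot 1 = 64$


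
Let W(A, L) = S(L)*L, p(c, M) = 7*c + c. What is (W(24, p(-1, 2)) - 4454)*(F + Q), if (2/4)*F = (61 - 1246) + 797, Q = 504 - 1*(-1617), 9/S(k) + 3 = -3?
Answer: -5974490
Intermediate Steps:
S(k) = -3/2 (S(k) = 9/(-3 - 3) = 9/(-6) = 9*(-⅙) = -3/2)
p(c, M) = 8*c
W(A, L) = -3*L/2
Q = 2121 (Q = 504 + 1617 = 2121)
F = -776 (F = 2*((61 - 1246) + 797) = 2*(-1185 + 797) = 2*(-388) = -776)
(W(24, p(-1, 2)) - 4454)*(F + Q) = (-12*(-1) - 4454)*(-776 + 2121) = (-3/2*(-8) - 4454)*1345 = (12 - 4454)*1345 = -4442*1345 = -5974490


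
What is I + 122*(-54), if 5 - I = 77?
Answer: -6660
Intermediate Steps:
I = -72 (I = 5 - 1*77 = 5 - 77 = -72)
I + 122*(-54) = -72 + 122*(-54) = -72 - 6588 = -6660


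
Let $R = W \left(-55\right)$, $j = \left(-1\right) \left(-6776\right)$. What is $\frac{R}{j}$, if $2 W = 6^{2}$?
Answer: $- \frac{45}{308} \approx -0.1461$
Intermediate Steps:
$W = 18$ ($W = \frac{6^{2}}{2} = \frac{1}{2} \cdot 36 = 18$)
$j = 6776$
$R = -990$ ($R = 18 \left(-55\right) = -990$)
$\frac{R}{j} = - \frac{990}{6776} = \left(-990\right) \frac{1}{6776} = - \frac{45}{308}$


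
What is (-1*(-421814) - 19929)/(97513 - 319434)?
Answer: -401885/221921 ≈ -1.8109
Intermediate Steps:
(-1*(-421814) - 19929)/(97513 - 319434) = (421814 - 19929)/(-221921) = 401885*(-1/221921) = -401885/221921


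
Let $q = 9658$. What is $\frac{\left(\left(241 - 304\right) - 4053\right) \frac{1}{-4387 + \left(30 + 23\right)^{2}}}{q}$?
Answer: $\frac{343}{1270027} \approx 0.00027007$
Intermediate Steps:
$\frac{\left(\left(241 - 304\right) - 4053\right) \frac{1}{-4387 + \left(30 + 23\right)^{2}}}{q} = \frac{\left(\left(241 - 304\right) - 4053\right) \frac{1}{-4387 + \left(30 + 23\right)^{2}}}{9658} = \frac{\left(241 - 304\right) - 4053}{-4387 + 53^{2}} \cdot \frac{1}{9658} = \frac{-63 - 4053}{-4387 + 2809} \cdot \frac{1}{9658} = - \frac{4116}{-1578} \cdot \frac{1}{9658} = \left(-4116\right) \left(- \frac{1}{1578}\right) \frac{1}{9658} = \frac{686}{263} \cdot \frac{1}{9658} = \frac{343}{1270027}$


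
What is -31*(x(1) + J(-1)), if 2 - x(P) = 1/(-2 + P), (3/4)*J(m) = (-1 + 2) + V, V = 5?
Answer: -341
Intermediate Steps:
J(m) = 8 (J(m) = 4*((-1 + 2) + 5)/3 = 4*(1 + 5)/3 = (4/3)*6 = 8)
x(P) = 2 - 1/(-2 + P)
-31*(x(1) + J(-1)) = -31*((-5 + 2*1)/(-2 + 1) + 8) = -31*((-5 + 2)/(-1) + 8) = -31*(-1*(-3) + 8) = -31*(3 + 8) = -31*11 = -341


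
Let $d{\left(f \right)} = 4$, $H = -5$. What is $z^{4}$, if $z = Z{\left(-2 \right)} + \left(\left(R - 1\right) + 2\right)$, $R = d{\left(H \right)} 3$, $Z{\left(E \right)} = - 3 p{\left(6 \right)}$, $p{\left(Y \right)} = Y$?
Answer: $625$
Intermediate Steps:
$Z{\left(E \right)} = -18$ ($Z{\left(E \right)} = \left(-3\right) 6 = -18$)
$R = 12$ ($R = 4 \cdot 3 = 12$)
$z = -5$ ($z = -18 + \left(\left(12 - 1\right) + 2\right) = -18 + \left(11 + 2\right) = -18 + 13 = -5$)
$z^{4} = \left(-5\right)^{4} = 625$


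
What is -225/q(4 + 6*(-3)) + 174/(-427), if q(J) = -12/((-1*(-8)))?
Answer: 63876/427 ≈ 149.59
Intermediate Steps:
q(J) = -3/2 (q(J) = -12/8 = -12*1/8 = -3/2)
-225/q(4 + 6*(-3)) + 174/(-427) = -225/(-3/2) + 174/(-427) = -225*(-2/3) + 174*(-1/427) = 150 - 174/427 = 63876/427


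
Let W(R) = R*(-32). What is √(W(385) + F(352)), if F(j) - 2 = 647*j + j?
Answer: √215778 ≈ 464.52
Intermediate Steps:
W(R) = -32*R
F(j) = 2 + 648*j (F(j) = 2 + (647*j + j) = 2 + 648*j)
√(W(385) + F(352)) = √(-32*385 + (2 + 648*352)) = √(-12320 + (2 + 228096)) = √(-12320 + 228098) = √215778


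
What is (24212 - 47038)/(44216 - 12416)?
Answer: -11413/15900 ≈ -0.71780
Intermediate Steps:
(24212 - 47038)/(44216 - 12416) = -22826/31800 = -22826*1/31800 = -11413/15900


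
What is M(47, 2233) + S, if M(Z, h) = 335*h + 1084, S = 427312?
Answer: 1176451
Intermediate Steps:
M(Z, h) = 1084 + 335*h
M(47, 2233) + S = (1084 + 335*2233) + 427312 = (1084 + 748055) + 427312 = 749139 + 427312 = 1176451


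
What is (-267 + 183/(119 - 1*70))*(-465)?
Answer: 5998500/49 ≈ 1.2242e+5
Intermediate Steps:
(-267 + 183/(119 - 1*70))*(-465) = (-267 + 183/(119 - 70))*(-465) = (-267 + 183/49)*(-465) = -12900/49*(-465) = 5998500/49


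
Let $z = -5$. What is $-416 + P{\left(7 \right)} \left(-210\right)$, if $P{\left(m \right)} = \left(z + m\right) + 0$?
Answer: $-836$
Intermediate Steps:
$P{\left(m \right)} = -5 + m$ ($P{\left(m \right)} = \left(-5 + m\right) + 0 = -5 + m$)
$-416 + P{\left(7 \right)} \left(-210\right) = -416 + \left(-5 + 7\right) \left(-210\right) = -416 + 2 \left(-210\right) = -416 - 420 = -836$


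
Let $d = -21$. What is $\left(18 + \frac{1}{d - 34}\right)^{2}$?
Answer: $\frac{978121}{3025} \approx 323.35$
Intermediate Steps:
$\left(18 + \frac{1}{d - 34}\right)^{2} = \left(18 + \frac{1}{-21 - 34}\right)^{2} = \left(18 + \frac{1}{-55}\right)^{2} = \left(18 - \frac{1}{55}\right)^{2} = \left(\frac{989}{55}\right)^{2} = \frac{978121}{3025}$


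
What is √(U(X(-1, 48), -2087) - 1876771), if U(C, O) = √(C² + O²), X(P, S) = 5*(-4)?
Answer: √(-1876771 + √4355969) ≈ 1369.2*I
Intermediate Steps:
X(P, S) = -20
√(U(X(-1, 48), -2087) - 1876771) = √(√((-20)² + (-2087)²) - 1876771) = √(√(400 + 4355569) - 1876771) = √(√4355969 - 1876771) = √(-1876771 + √4355969)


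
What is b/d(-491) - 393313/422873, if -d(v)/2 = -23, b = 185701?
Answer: 78509846575/19452158 ≈ 4036.0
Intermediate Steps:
d(v) = 46 (d(v) = -2*(-23) = 46)
b/d(-491) - 393313/422873 = 185701/46 - 393313/422873 = 78509846575/19452158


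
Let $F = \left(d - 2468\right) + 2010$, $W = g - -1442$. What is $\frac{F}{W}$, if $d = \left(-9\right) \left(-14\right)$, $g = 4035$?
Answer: $- \frac{332}{5477} \approx -0.060617$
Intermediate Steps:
$W = 5477$ ($W = 4035 - -1442 = 4035 + 1442 = 5477$)
$d = 126$
$F = -332$ ($F = \left(126 - 2468\right) + 2010 = -2342 + 2010 = -332$)
$\frac{F}{W} = - \frac{332}{5477}$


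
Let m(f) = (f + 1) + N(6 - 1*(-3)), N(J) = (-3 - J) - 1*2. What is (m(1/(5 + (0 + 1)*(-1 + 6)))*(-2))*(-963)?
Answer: -124227/5 ≈ -24845.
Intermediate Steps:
N(J) = -5 - J (N(J) = (-3 - J) - 2 = -5 - J)
m(f) = -13 + f (m(f) = (f + 1) + (-5 - (6 - 1*(-3))) = (1 + f) + (-5 - (6 + 3)) = (1 + f) + (-5 - 1*9) = (1 + f) + (-5 - 9) = (1 + f) - 14 = -13 + f)
(m(1/(5 + (0 + 1)*(-1 + 6)))*(-2))*(-963) = ((-13 + 1/(5 + (0 + 1)*(-1 + 6)))*(-2))*(-963) = ((-13 + 1/(5 + 1*5))*(-2))*(-963) = ((-13 + 1/(5 + 5))*(-2))*(-963) = ((-13 + 1/10)*(-2))*(-963) = ((-13 + ⅒)*(-2))*(-963) = -129/10*(-2)*(-963) = (129/5)*(-963) = -124227/5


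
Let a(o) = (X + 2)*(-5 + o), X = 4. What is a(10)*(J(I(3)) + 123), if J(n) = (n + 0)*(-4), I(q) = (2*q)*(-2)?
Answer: 5130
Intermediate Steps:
a(o) = -30 + 6*o (a(o) = (4 + 2)*(-5 + o) = 6*(-5 + o) = -30 + 6*o)
I(q) = -4*q
J(n) = -4*n (J(n) = n*(-4) = -4*n)
a(10)*(J(I(3)) + 123) = (-30 + 6*10)*(-(-16)*3 + 123) = (-30 + 60)*(-4*(-12) + 123) = 30*(48 + 123) = 30*171 = 5130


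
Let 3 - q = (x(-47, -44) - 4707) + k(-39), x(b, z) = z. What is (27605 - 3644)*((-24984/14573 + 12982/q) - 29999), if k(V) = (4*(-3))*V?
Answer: -22447285088710230/31229939 ≈ -7.1877e+8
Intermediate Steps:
k(V) = -12*V
q = 4286 (q = 3 - ((-44 - 4707) - 12*(-39)) = 3 - (-4751 + 468) = 3 - 1*(-4283) = 3 + 4283 = 4286)
(27605 - 3644)*((-24984/14573 + 12982/q) - 29999) = (27605 - 3644)*((-24984/14573 + 12982/4286) - 29999) = 23961*((-24984*1/14573 + 12982*(1/4286)) - 29999) = 23961*((-24984/14573 + 6491/2143) - 29999) = 23961*(41052631/31229939 - 29999) = 23961*(-936825887430/31229939) = -22447285088710230/31229939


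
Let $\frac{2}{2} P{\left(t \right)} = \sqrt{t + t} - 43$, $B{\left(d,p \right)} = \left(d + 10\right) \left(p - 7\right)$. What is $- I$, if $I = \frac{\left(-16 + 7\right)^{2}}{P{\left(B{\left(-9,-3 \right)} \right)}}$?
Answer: $\frac{1161}{623} + \frac{54 i \sqrt{5}}{623} \approx 1.8636 + 0.19382 i$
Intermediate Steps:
$B{\left(d,p \right)} = \left(-7 + p\right) \left(10 + d\right)$ ($B{\left(d,p \right)} = \left(10 + d\right) \left(-7 + p\right) = \left(-7 + p\right) \left(10 + d\right)$)
$P{\left(t \right)} = -43 + \sqrt{2} \sqrt{t}$ ($P{\left(t \right)} = \sqrt{t + t} - 43 = \sqrt{2 t} - 43 = \sqrt{2} \sqrt{t} - 43 = -43 + \sqrt{2} \sqrt{t}$)
$I = \frac{81}{-43 + 2 i \sqrt{5}}$ ($I = \frac{\left(-16 + 7\right)^{2}}{-43 + \sqrt{2} \sqrt{-70 - -63 + 10 \left(-3\right) - -27}} = \frac{\left(-9\right)^{2}}{-43 + \sqrt{2} \sqrt{-70 + 63 - 30 + 27}} = \frac{81}{-43 + \sqrt{2} \sqrt{-10}} = \frac{81}{-43 + \sqrt{2} i \sqrt{10}} = \frac{81}{-43 + 2 i \sqrt{5}} \approx -1.8636 - 0.19382 i$)
$- I = - (- \frac{1161}{623} - \frac{54 i \sqrt{5}}{623}) = \frac{1161}{623} + \frac{54 i \sqrt{5}}{623}$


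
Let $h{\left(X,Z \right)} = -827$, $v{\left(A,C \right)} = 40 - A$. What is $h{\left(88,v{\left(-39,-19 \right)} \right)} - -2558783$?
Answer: $2557956$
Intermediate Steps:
$h{\left(88,v{\left(-39,-19 \right)} \right)} - -2558783 = -827 - -2558783 = -827 + 2558783 = 2557956$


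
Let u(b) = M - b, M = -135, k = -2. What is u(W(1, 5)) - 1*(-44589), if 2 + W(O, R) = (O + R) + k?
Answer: 44452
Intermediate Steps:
W(O, R) = -4 + O + R (W(O, R) = -2 + ((O + R) - 2) = -2 + (-2 + O + R) = -4 + O + R)
u(b) = -135 - b
u(W(1, 5)) - 1*(-44589) = (-135 - (-4 + 1 + 5)) - 1*(-44589) = (-135 - 1*2) + 44589 = (-135 - 2) + 44589 = -137 + 44589 = 44452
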